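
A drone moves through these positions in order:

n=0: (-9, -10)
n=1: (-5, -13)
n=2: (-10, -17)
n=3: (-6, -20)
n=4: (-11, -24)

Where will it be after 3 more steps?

The moves between consecutive positions are (+4, -3), (-5, -4), (+4, -3), (-5, -4); they repeat the 2-cycle [(+4, -3), (-5, -4)].
step 5: apply (+4, -3) → (-7, -27)
step 6: apply (-5, -4) → (-12, -31)
step 7: apply (+4, -3) → (-8, -34)

(-8, -34)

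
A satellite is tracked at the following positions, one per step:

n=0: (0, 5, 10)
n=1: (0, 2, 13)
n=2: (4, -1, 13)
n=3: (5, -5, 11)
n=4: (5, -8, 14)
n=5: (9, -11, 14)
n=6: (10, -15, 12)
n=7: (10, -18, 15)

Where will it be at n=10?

The moves between consecutive positions are (+0, -3, +3), (+4, -3, +0), (+1, -4, -2), (+0, -3, +3), (+4, -3, +0), (+1, -4, -2), (+0, -3, +3); they repeat the 3-cycle [(+0, -3, +3), (+4, -3, +0), (+1, -4, -2)].
step 8: apply (+4, -3, +0) → (14, -21, 15)
step 9: apply (+1, -4, -2) → (15, -25, 13)
step 10: apply (+0, -3, +3) → (15, -28, 16)

(15, -28, 16)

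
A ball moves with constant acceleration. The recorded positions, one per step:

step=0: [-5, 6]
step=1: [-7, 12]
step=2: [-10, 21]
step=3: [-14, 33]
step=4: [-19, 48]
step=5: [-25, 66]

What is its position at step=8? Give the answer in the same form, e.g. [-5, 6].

First differences are [-2, +6], [-3, +9], [-4, +12], [-5, +15], [-6, +18]; their common second difference is [-1, +3] (constant acceleration).
step 6: [-25, 66] + [-7, +21] → [-32, 87]
step 7: [-32, 87] + [-8, +24] → [-40, 111]
step 8: [-40, 111] + [-9, +27] → [-49, 138]

[-49, 138]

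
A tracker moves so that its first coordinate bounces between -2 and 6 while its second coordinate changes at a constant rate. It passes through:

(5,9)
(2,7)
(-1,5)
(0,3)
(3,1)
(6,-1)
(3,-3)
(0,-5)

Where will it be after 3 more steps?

The first coordinate reflects between -2 and 6, moving 3 per step.
  step 8: 0 → -1
  step 9: -1 → 2
  step 10: 2 → 5
The second coordinate changes by -2 each step: at step 10 it is -11.

(5,-11)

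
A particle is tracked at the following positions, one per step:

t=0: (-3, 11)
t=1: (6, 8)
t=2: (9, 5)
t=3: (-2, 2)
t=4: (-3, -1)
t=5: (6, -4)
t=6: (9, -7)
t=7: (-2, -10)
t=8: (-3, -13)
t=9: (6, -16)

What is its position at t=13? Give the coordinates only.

(6, -28)

The first coordinate repeats the cycle [-3, 6, 9, -2] with period 4; step 13 mod 4 = 1, giving 6.
The second coordinate changes by -3 each step, so at step 13 it is 11 + 13·(-3) = -28.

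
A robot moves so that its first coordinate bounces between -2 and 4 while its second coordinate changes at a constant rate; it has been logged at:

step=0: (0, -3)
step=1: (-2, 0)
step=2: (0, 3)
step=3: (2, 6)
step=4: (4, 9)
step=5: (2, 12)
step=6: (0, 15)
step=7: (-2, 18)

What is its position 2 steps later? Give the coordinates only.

(2, 24)

The first coordinate reflects between -2 and 4, moving 2 per step.
  step 8: -2 → 0
  step 9: 0 → 2
The second coordinate changes by +3 each step: at step 9 it is 24.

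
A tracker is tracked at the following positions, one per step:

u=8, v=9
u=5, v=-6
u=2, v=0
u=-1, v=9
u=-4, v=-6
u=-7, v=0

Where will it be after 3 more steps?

u=-16, v=0

U: linear, -3 per step → -16 at step 8.
V: cycles through 9, -6, 0 every 3 steps. Step 8 lands at position 2 of the cycle → 0.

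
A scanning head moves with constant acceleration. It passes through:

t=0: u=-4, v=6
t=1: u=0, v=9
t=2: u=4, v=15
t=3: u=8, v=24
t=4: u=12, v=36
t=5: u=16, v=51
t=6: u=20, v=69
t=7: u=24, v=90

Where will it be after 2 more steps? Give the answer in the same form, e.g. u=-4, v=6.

u=32, v=141

First differences are (+4, +3), (+4, +6), (+4, +9), (+4, +12), (+4, +15), (+4, +18), (+4, +21); their common second difference is (+0, +3) (constant acceleration).
step 8: u=24, v=90 + (+4, +24) → u=28, v=114
step 9: u=28, v=114 + (+4, +27) → u=32, v=141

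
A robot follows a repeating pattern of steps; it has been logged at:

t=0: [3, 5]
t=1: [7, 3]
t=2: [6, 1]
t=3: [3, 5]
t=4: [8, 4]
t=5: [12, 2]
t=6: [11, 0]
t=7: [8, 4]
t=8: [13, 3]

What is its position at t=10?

[16, -1]

The moves between consecutive positions are [+4, -2], [-1, -2], [-3, +4], [+5, -1], [+4, -2], [-1, -2], [-3, +4], [+5, -1]; they repeat the 4-cycle [[+4, -2], [-1, -2], [-3, +4], [+5, -1]].
step 9: apply [+4, -2] → [17, 1]
step 10: apply [-1, -2] → [16, -1]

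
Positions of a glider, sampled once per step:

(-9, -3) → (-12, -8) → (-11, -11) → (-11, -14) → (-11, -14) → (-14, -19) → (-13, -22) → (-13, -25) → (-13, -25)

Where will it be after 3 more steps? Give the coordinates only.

The moves between consecutive positions are (-3, -5), (+1, -3), (+0, -3), (+0, +0), (-3, -5), (+1, -3), (+0, -3), (+0, +0); they repeat the 4-cycle [(-3, -5), (+1, -3), (+0, -3), (+0, +0)].
step 9: apply (-3, -5) → (-16, -30)
step 10: apply (+1, -3) → (-15, -33)
step 11: apply (+0, -3) → (-15, -36)

(-15, -36)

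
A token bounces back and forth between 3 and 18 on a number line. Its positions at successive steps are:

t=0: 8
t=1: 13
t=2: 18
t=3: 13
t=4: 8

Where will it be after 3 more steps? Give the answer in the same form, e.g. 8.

The value travels 5 per step and bounces off the walls at 3 and 18.
  step 5: 8 → 3
  step 6: 3 → 8
  step 7: 8 → 13

13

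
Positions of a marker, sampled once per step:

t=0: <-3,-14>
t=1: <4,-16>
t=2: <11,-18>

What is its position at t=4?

<25,-22>

Constant displacement of <+7,-2> per step.
step 3: <11,-18> + <+7,-2> → <18,-20>
step 4: <18,-20> + <+7,-2> → <25,-22>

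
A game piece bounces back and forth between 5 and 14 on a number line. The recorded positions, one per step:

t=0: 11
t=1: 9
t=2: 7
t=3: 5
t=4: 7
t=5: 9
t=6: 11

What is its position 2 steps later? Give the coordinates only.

The value travels 2 per step and bounces off the walls at 5 and 14.
  step 7: 11 → 13
  step 8: 13 → 13

13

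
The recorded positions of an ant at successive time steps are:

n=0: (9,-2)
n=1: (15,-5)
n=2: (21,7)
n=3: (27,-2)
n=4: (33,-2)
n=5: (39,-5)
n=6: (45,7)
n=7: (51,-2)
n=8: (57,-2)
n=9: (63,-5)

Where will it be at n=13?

(87,-5)

The first coordinate changes by +6 each step, so at step 13 it is 9 + 13·(6) = 87.
The second coordinate repeats the cycle [-2, -5, 7, -2] with period 4; step 13 mod 4 = 1, giving -5.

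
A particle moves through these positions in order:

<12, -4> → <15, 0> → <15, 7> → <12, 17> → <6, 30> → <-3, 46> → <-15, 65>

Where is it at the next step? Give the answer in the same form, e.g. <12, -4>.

<-30, 87>

Successive displacements: <+3, +4>, <+0, +7>, <-3, +10>, <-6, +13>, <-9, +16>, <-12, +19> — each changes by <-3, +3>.
step 7: <-15, 65> + <-15, +22> → <-30, 87>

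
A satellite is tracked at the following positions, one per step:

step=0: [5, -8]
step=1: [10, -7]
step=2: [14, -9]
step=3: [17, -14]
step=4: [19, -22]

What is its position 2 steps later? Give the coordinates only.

[20, -47]

Taking differences between consecutive positions: [+5, +1], [+4, -2], [+3, -5], [+2, -8]. These grow by [-1, -3] each step.
step 5: [19, -22] + [+1, -11] → [20, -33]
step 6: [20, -33] + [+0, -14] → [20, -47]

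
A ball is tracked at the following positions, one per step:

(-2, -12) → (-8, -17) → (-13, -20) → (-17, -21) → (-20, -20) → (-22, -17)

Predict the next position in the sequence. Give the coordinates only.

(-23, -12)

Successive displacements: (-6, -5), (-5, -3), (-4, -1), (-3, +1), (-2, +3) — each changes by (+1, +2).
step 6: (-22, -17) + (-1, +5) → (-23, -12)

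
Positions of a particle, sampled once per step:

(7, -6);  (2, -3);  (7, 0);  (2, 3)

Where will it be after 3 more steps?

The first coordinate repeats the cycle [7, 2] with period 2; step 6 mod 2 = 0, giving 7.
The second coordinate changes by +3 each step, so at step 6 it is -6 + 6·(3) = 12.

(7, 12)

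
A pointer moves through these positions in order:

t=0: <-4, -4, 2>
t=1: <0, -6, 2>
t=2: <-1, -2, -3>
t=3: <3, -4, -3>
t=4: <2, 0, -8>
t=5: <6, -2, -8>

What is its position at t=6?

Step-to-step displacements: <+4, -2, +0>, <-1, +4, -5>, <+4, -2, +0>, <-1, +4, -5>, <+4, -2, +0> — a repeating cycle of length 2.
step 6: apply <-1, +4, -5> → <5, 2, -13>

<5, 2, -13>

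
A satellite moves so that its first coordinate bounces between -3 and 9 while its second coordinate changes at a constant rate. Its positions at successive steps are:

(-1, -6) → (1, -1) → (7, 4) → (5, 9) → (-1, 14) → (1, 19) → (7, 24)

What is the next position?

The first coordinate travels 6 per step and bounces off the walls at -3 and 9.
  step 7: 7 → 5
The second coordinate changes by +5 each step: at step 7 it is 29.

(5, 29)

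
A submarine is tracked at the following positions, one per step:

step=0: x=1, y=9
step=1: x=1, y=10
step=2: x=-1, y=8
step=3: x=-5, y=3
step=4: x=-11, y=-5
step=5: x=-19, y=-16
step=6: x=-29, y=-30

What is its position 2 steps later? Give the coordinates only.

x=-55, y=-67

Successive displacements: (+0, +1), (-2, -2), (-4, -5), (-6, -8), (-8, -11), (-10, -14) — each changes by (-2, -3).
step 7: x=-29, y=-30 + (-12, -17) → x=-41, y=-47
step 8: x=-41, y=-47 + (-14, -20) → x=-55, y=-67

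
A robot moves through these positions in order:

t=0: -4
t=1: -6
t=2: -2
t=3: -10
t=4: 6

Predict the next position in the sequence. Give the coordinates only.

Consecutive displacements -2, +4, -8, +16 scale by a factor of -2 each step.
step 5: 6 − 32 → -26

-26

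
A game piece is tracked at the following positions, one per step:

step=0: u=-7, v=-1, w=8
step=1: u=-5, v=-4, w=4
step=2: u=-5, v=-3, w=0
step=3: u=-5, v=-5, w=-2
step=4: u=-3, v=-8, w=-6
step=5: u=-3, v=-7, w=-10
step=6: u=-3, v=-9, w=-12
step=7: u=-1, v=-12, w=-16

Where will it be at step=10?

The moves between consecutive positions are (+2, -3, -4), (+0, +1, -4), (+0, -2, -2), (+2, -3, -4), (+0, +1, -4), (+0, -2, -2), (+2, -3, -4); they repeat the 3-cycle [(+2, -3, -4), (+0, +1, -4), (+0, -2, -2)].
step 8: apply (+0, +1, -4) → u=-1, v=-11, w=-20
step 9: apply (+0, -2, -2) → u=-1, v=-13, w=-22
step 10: apply (+2, -3, -4) → u=1, v=-16, w=-26

u=1, v=-16, w=-26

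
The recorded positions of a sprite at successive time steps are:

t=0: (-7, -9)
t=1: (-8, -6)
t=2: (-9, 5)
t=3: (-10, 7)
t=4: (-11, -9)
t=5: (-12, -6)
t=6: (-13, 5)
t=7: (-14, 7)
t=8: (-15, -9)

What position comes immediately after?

First: linear, -1 per step → -16 at step 9.
Second: cycles through -9, -6, 5, 7 every 4 steps. Step 9 lands at position 1 of the cycle → -6.

(-16, -6)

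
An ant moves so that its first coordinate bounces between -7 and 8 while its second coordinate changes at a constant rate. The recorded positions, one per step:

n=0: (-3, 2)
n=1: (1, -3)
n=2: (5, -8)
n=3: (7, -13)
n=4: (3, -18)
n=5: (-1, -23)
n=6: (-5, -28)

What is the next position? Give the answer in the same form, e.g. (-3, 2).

The first coordinate travels 4 per step and bounces off the walls at -7 and 8.
  step 7: -5 → -5
The second coordinate changes by -5 each step: at step 7 it is -33.

(-5, -33)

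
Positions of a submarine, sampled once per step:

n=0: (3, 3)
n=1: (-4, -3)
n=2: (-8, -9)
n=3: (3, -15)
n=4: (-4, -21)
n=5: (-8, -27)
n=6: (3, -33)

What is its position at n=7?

The first coordinate repeats the cycle [3, -4, -8] with period 3; step 7 mod 3 = 1, giving -4.
The second coordinate changes by -6 each step, so at step 7 it is 3 + 7·(-6) = -39.

(-4, -39)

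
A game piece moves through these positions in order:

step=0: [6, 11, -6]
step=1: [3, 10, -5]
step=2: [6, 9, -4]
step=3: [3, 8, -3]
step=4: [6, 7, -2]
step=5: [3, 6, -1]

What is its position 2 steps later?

[3, 4, 1]

The first coordinate repeats the cycle [6, 3] with period 2; step 7 mod 2 = 1, giving 3.
The second coordinate changes by -1 each step, so at step 7 it is 11 + 7·(-1) = 4.
The third coordinate changes by +1 each step, so at step 7 it is -6 + 7·(1) = 1.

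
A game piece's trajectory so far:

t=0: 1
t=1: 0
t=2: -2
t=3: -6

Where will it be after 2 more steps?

The jumps are -1, -2, -4 — a geometric progression with ratio 2.
step 4: -6 − 8 → -14
step 5: -14 − 16 → -30

-30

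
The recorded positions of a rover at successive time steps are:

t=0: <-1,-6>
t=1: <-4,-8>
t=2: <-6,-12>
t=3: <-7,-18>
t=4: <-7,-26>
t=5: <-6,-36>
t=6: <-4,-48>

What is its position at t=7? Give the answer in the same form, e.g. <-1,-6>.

<-1,-62>

Taking differences between consecutive positions: <-3,-2>, <-2,-4>, <-1,-6>, <+0,-8>, <+1,-10>, <+2,-12>. These grow by <+1,-2> each step.
step 7: <-4,-48> + <+3,-14> → <-1,-62>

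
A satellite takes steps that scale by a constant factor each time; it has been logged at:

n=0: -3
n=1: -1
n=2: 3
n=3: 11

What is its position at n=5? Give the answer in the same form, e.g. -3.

Step-to-step displacements: +2, +4, +8; each is 2× the previous.
step 4: 11 + 16 → 27
step 5: 27 + 32 → 59

59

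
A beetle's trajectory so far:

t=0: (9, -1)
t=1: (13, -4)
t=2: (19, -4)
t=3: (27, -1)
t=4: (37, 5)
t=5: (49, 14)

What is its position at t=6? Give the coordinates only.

(63, 26)

Successive displacements: (+4, -3), (+6, +0), (+8, +3), (+10, +6), (+12, +9) — each changes by (+2, +3).
step 6: (49, 14) + (+14, +12) → (63, 26)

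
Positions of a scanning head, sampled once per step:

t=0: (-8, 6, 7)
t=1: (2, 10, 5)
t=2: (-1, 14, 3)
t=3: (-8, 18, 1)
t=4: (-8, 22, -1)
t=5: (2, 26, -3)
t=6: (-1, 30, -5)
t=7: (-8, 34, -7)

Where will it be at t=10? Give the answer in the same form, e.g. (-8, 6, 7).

(-1, 46, -13)

The first coordinate repeats the cycle [-8, 2, -1, -8] with period 4; step 10 mod 4 = 2, giving -1.
The second coordinate changes by +4 each step, so at step 10 it is 6 + 10·(4) = 46.
The third coordinate changes by -2 each step, so at step 10 it is 7 + 10·(-2) = -13.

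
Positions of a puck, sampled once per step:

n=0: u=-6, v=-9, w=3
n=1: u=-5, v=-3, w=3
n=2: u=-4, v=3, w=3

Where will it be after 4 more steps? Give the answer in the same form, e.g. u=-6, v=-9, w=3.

u=0, v=27, w=3

Constant displacement of (+1, +6, +0) per step.
step 3: u=-4, v=3, w=3 + (+1, +6, +0) → u=-3, v=9, w=3
step 4: u=-3, v=9, w=3 + (+1, +6, +0) → u=-2, v=15, w=3
step 5: u=-2, v=15, w=3 + (+1, +6, +0) → u=-1, v=21, w=3
step 6: u=-1, v=21, w=3 + (+1, +6, +0) → u=0, v=27, w=3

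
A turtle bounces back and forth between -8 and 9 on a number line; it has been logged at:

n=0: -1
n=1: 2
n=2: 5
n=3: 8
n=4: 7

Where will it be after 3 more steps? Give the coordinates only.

The value reflects between -8 and 9, moving 3 per step.
  step 5: 7 → 4
  step 6: 4 → 1
  step 7: 1 → -2

-2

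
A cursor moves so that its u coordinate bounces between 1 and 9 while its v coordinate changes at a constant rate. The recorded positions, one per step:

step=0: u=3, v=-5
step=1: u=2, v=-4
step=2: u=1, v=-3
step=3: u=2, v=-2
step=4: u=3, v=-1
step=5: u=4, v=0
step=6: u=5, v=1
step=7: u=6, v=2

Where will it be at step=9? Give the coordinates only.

The u coordinate reflects between 1 and 9, moving 1 per step.
  step 8: 6 → 7
  step 9: 7 → 8
The v coordinate changes by +1 each step: at step 9 it is 4.

u=8, v=4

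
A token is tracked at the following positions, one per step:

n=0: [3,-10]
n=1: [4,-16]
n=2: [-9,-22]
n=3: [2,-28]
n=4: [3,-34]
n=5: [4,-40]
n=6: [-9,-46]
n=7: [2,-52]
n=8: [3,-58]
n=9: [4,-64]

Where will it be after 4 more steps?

[4,-88]

First: cycles through 3, 4, -9, 2 every 4 steps. Step 13 lands at position 1 of the cycle → 4.
Second: linear, -6 per step → -88 at step 13.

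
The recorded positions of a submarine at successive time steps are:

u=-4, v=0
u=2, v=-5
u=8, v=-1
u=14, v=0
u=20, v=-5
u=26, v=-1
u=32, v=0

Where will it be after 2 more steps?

U: linear, +6 per step → 44 at step 8.
V: cycles through 0, -5, -1 every 3 steps. Step 8 lands at position 2 of the cycle → -1.

u=44, v=-1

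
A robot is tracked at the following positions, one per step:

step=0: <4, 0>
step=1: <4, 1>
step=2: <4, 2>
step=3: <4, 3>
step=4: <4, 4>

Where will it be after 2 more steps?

Constant displacement of <+0, +1> per step.
step 5: <4, 4> + <+0, +1> → <4, 5>
step 6: <4, 5> + <+0, +1> → <4, 6>

<4, 6>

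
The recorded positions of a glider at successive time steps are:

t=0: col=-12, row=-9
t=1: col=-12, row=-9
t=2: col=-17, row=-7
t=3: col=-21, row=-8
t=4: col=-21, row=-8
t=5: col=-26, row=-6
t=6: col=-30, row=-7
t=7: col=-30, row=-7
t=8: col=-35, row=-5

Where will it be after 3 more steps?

col=-44, row=-4

Differencing gives (+0, +0), (-5, +2), (-4, -1), (+0, +0), (-5, +2), (-4, -1), (+0, +0), (-5, +2). This is the pattern (+0, +0), (-5, +2), (-4, -1) repeated.
step 9: apply (-4, -1) → col=-39, row=-6
step 10: apply (+0, +0) → col=-39, row=-6
step 11: apply (-5, +2) → col=-44, row=-4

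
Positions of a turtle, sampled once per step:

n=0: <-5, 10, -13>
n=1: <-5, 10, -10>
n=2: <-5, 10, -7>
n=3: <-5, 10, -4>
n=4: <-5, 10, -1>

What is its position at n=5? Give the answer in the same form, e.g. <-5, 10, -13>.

<-5, 10, 2>

Constant displacement of <+0, +0, +3> per step.
step 5: <-5, 10, -1> + <+0, +0, +3> → <-5, 10, 2>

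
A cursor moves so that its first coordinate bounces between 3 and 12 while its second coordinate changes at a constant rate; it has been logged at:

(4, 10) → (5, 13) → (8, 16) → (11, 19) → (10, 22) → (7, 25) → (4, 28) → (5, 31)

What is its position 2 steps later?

(11, 37)

The first coordinate travels 3 per step and bounces off the walls at 3 and 12.
  step 8: 5 → 8
  step 9: 8 → 11
The second coordinate changes by +3 each step: at step 9 it is 37.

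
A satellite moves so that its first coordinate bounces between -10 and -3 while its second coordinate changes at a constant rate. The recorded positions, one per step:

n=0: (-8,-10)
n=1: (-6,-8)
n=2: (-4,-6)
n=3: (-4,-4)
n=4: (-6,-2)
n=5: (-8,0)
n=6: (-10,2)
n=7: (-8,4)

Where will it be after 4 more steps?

The first coordinate travels 2 per step and bounces off the walls at -10 and -3.
  step 8: -8 → -6
  step 9: -6 → -4
  step 10: -4 → -4
  step 11: -4 → -6
The second coordinate changes by +2 each step: at step 11 it is 12.

(-6,12)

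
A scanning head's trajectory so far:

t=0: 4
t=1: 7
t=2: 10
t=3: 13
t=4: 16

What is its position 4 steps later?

Each step adds +3 to the position.
step 5: 16 + 3 → 19
step 6: 19 + 3 → 22
step 7: 22 + 3 → 25
step 8: 25 + 3 → 28

28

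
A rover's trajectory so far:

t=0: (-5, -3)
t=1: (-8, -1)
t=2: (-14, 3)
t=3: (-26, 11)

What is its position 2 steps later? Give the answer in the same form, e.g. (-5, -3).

(-98, 59)

Step-to-step displacements: (-3, +2), (-6, +4), (-12, +8); each is 2× the previous.
step 4: (-26, 11) + (-24, +16) → (-50, 27)
step 5: (-50, 27) + (-48, +32) → (-98, 59)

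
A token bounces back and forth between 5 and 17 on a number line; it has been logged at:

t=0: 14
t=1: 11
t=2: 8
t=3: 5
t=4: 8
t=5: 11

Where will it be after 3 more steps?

The value travels 3 per step and bounces off the walls at 5 and 17.
  step 6: 11 → 14
  step 7: 14 → 17
  step 8: 17 → 14

14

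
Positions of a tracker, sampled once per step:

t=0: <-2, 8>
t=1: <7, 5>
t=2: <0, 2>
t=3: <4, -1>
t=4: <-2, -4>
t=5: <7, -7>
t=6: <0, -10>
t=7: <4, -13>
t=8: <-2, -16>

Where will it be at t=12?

<-2, -28>

First: cycles through -2, 7, 0, 4 every 4 steps. Step 12 lands at position 0 of the cycle → -2.
Second: linear, -3 per step → -28 at step 12.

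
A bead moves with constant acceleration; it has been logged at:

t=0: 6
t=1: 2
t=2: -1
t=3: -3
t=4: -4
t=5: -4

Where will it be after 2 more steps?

-1

Taking differences between consecutive positions: -4, -3, -2, -1, +0. These grow by +1 each step.
step 6: -4 + 1 → -3
step 7: -3 + 2 → -1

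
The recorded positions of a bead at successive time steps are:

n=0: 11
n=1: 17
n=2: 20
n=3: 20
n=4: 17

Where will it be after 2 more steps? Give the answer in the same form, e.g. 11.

Successive displacements: +6, +3, +0, -3 — each changes by -3.
step 5: 17 − 6 → 11
step 6: 11 − 9 → 2

2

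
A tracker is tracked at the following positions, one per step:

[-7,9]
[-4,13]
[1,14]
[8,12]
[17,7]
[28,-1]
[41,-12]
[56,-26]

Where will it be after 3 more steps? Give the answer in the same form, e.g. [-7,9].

[113,-86]

Taking differences between consecutive positions: [+3,+4], [+5,+1], [+7,-2], [+9,-5], [+11,-8], [+13,-11], [+15,-14]. These grow by [+2,-3] each step.
step 8: [56,-26] + [+17,-17] → [73,-43]
step 9: [73,-43] + [+19,-20] → [92,-63]
step 10: [92,-63] + [+21,-23] → [113,-86]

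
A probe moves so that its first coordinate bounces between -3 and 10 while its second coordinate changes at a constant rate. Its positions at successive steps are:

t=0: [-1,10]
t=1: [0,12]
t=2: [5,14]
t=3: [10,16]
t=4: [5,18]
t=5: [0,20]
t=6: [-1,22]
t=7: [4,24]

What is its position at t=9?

The first coordinate reflects between -3 and 10, moving 5 per step.
  step 8: 4 → 9
  step 9: 9 → 6
The second coordinate changes by +2 each step: at step 9 it is 28.

[6,28]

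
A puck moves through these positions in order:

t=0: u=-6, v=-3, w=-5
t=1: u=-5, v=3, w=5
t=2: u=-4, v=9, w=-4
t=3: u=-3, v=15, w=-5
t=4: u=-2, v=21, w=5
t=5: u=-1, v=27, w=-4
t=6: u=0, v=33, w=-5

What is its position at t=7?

U: linear, +1 per step → 1 at step 7.
V: linear, +6 per step → 39 at step 7.
W: cycles through -5, 5, -4 every 3 steps. Step 7 lands at position 1 of the cycle → 5.

u=1, v=39, w=5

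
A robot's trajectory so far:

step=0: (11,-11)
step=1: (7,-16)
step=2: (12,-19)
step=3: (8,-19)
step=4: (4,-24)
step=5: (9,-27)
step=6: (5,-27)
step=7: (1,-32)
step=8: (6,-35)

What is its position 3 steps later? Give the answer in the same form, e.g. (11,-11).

(3,-43)

Step-to-step displacements: (-4,-5), (+5,-3), (-4,+0), (-4,-5), (+5,-3), (-4,+0), (-4,-5), (+5,-3) — a repeating cycle of length 3.
step 9: apply (-4,+0) → (2,-35)
step 10: apply (-4,-5) → (-2,-40)
step 11: apply (+5,-3) → (3,-43)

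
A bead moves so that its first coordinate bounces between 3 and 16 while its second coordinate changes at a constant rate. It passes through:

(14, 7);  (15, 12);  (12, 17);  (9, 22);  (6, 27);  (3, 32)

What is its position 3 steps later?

The first coordinate reflects between 3 and 16, moving 3 per step.
  step 6: 3 → 6
  step 7: 6 → 9
  step 8: 9 → 12
The second coordinate changes by +5 each step: at step 8 it is 47.

(12, 47)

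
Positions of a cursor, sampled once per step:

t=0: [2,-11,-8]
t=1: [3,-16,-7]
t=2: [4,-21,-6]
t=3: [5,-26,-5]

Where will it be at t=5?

[7,-36,-3]

The position changes by [+1,-5,+1] every step.
step 4: [5,-26,-5] + [+1,-5,+1] → [6,-31,-4]
step 5: [6,-31,-4] + [+1,-5,+1] → [7,-36,-3]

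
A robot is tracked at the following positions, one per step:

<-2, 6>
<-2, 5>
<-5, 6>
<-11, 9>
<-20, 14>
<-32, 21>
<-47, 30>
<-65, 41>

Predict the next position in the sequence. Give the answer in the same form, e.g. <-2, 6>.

<-86, 54>

First differences are <+0, -1>, <-3, +1>, <-6, +3>, <-9, +5>, <-12, +7>, <-15, +9>, <-18, +11>; their common second difference is <-3, +2> (constant acceleration).
step 8: <-65, 41> + <-21, +13> → <-86, 54>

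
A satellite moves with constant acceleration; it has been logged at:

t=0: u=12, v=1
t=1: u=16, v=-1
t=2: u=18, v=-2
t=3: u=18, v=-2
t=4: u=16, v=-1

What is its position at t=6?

Taking differences between consecutive positions: (+4,-2), (+2,-1), (+0,+0), (-2,+1). These grow by (-2,+1) each step.
step 5: u=16, v=-1 + (-4,+2) → u=12, v=1
step 6: u=12, v=1 + (-6,+3) → u=6, v=4

u=6, v=4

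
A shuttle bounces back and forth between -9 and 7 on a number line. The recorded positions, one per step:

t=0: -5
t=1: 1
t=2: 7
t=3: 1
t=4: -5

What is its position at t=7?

5

The value travels 6 per step and bounces off the walls at -9 and 7.
  step 5: -5 → -7
  step 6: -7 → -1
  step 7: -1 → 5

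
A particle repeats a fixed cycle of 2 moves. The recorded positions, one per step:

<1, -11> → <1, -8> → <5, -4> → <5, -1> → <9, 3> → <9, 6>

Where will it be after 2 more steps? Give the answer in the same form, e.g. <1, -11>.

<13, 13>

Differencing gives <+0, +3>, <+4, +4>, <+0, +3>, <+4, +4>, <+0, +3>. This is the pattern <+0, +3>, <+4, +4> repeated.
step 6: apply <+4, +4> → <13, 10>
step 7: apply <+0, +3> → <13, 13>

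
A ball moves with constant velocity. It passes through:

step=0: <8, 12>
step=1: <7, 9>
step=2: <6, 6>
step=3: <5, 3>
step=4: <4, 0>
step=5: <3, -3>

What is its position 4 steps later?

<-1, -15>

Constant displacement of <-1, -3> per step.
step 6: <3, -3> + <-1, -3> → <2, -6>
step 7: <2, -6> + <-1, -3> → <1, -9>
step 8: <1, -9> + <-1, -3> → <0, -12>
step 9: <0, -12> + <-1, -3> → <-1, -15>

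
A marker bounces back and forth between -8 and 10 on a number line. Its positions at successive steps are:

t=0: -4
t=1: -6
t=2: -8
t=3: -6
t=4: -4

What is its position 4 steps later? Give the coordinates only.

4

The value reflects between -8 and 10, moving 2 per step.
  step 5: -4 → -2
  step 6: -2 → 0
  step 7: 0 → 2
  step 8: 2 → 4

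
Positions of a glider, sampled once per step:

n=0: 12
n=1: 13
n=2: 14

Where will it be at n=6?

Each step adds +1 to the position.
step 3: 14 + 1 → 15
step 4: 15 + 1 → 16
step 5: 16 + 1 → 17
step 6: 17 + 1 → 18

18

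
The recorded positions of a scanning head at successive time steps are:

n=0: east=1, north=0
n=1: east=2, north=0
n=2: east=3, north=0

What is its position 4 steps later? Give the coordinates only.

east=7, north=0

Each step adds (+1, +0) to the position.
step 3: east=3, north=0 + (+1, +0) → east=4, north=0
step 4: east=4, north=0 + (+1, +0) → east=5, north=0
step 5: east=5, north=0 + (+1, +0) → east=6, north=0
step 6: east=6, north=0 + (+1, +0) → east=7, north=0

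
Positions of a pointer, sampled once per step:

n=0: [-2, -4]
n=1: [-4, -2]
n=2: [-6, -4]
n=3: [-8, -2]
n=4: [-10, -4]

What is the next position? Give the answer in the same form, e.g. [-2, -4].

The first coordinate changes by -2 each step, so at step 5 it is -2 + 5·(-2) = -12.
The second coordinate repeats the cycle [-4, -2] with period 2; step 5 mod 2 = 1, giving -2.

[-12, -2]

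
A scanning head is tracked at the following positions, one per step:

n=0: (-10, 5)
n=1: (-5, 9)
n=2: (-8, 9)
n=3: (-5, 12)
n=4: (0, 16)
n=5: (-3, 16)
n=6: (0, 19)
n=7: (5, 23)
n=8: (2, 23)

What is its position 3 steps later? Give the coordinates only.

(7, 30)

The moves between consecutive positions are (+5, +4), (-3, +0), (+3, +3), (+5, +4), (-3, +0), (+3, +3), (+5, +4), (-3, +0); they repeat the 3-cycle [(+5, +4), (-3, +0), (+3, +3)].
step 9: apply (+3, +3) → (5, 26)
step 10: apply (+5, +4) → (10, 30)
step 11: apply (-3, +0) → (7, 30)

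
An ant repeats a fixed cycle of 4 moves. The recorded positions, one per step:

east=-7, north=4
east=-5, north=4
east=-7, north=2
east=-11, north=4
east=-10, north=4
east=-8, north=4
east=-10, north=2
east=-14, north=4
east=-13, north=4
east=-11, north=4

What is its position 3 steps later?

Step-to-step displacements: (+2, +0), (-2, -2), (-4, +2), (+1, +0), (+2, +0), (-2, -2), (-4, +2), (+1, +0), (+2, +0) — a repeating cycle of length 4.
step 10: apply (-2, -2) → east=-13, north=2
step 11: apply (-4, +2) → east=-17, north=4
step 12: apply (+1, +0) → east=-16, north=4

east=-16, north=4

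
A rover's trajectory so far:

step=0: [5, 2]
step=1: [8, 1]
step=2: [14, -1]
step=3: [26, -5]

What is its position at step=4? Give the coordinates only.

Step-to-step displacements: [+3, -1], [+6, -2], [+12, -4]; each is 2× the previous.
step 4: [26, -5] + [+24, -8] → [50, -13]

[50, -13]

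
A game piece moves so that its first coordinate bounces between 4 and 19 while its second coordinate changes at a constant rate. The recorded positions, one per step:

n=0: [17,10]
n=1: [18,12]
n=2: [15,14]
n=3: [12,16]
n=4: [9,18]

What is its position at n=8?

[11,26]

The first coordinate travels 3 per step and bounces off the walls at 4 and 19.
  step 5: 9 → 6
  step 6: 6 → 5
  step 7: 5 → 8
  step 8: 8 → 11
The second coordinate changes by +2 each step: at step 8 it is 26.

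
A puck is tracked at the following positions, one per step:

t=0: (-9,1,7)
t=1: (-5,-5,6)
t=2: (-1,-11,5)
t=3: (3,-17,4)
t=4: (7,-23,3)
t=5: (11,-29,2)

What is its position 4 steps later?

(27,-53,-2)

Constant displacement of (+4,-6,-1) per step.
step 6: (11,-29,2) + (+4,-6,-1) → (15,-35,1)
step 7: (15,-35,1) + (+4,-6,-1) → (19,-41,0)
step 8: (19,-41,0) + (+4,-6,-1) → (23,-47,-1)
step 9: (23,-47,-1) + (+4,-6,-1) → (27,-53,-2)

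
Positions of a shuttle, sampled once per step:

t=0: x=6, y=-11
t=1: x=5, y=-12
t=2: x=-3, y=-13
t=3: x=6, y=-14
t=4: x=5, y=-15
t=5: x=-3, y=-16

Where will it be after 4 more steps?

The x coordinate repeats the cycle [6, 5, -3] with period 3; step 9 mod 3 = 0, giving 6.
The y coordinate changes by -1 each step, so at step 9 it is -11 + 9·(-1) = -20.

x=6, y=-20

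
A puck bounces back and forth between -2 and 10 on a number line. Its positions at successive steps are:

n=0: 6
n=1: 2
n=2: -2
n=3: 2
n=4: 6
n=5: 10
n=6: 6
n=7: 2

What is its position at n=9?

2

The value travels 4 per step and bounces off the walls at -2 and 10.
  step 8: 2 → -2
  step 9: -2 → 2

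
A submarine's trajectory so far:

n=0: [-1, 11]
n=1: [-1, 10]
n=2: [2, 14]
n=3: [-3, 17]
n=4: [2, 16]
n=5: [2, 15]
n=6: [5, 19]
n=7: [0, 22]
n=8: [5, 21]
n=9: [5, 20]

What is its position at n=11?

Differencing gives [+0, -1], [+3, +4], [-5, +3], [+5, -1], [+0, -1], [+3, +4], [-5, +3], [+5, -1], [+0, -1]. This is the pattern [+0, -1], [+3, +4], [-5, +3], [+5, -1] repeated.
step 10: apply [+3, +4] → [8, 24]
step 11: apply [-5, +3] → [3, 27]

[3, 27]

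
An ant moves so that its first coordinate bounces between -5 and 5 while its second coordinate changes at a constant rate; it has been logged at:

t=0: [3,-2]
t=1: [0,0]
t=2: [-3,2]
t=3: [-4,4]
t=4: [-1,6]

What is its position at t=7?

The first coordinate travels 3 per step and bounces off the walls at -5 and 5.
  step 5: -1 → 2
  step 6: 2 → 5
  step 7: 5 → 2
The second coordinate changes by +2 each step: at step 7 it is 12.

[2,12]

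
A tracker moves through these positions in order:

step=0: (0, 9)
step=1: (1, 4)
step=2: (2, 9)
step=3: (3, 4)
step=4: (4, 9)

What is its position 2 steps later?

(6, 9)

The moves between consecutive positions are (+1, -5), (+1, +5), (+1, -5), (+1, +5); they repeat the 2-cycle [(+1, -5), (+1, +5)].
step 5: apply (+1, -5) → (5, 4)
step 6: apply (+1, +5) → (6, 9)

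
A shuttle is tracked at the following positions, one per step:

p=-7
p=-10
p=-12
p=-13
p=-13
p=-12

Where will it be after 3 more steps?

p=-3

Taking differences between consecutive positions: -3, -2, -1, +0, +1. These grow by +1 each step.
step 6: -12 + 2 → p=-10
step 7: -10 + 3 → p=-7
step 8: -7 + 4 → p=-3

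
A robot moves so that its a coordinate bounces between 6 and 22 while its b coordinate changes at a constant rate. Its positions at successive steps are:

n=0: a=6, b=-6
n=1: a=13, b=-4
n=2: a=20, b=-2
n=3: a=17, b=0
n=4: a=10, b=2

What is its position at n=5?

The a coordinate travels 7 per step and bounces off the walls at 6 and 22.
  step 5: 10 → 9
The b coordinate changes by +2 each step: at step 5 it is 4.

a=9, b=4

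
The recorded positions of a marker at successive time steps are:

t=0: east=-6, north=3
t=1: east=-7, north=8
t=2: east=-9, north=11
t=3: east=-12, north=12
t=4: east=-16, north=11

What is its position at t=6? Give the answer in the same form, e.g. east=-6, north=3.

Taking differences between consecutive positions: (-1,+5), (-2,+3), (-3,+1), (-4,-1). These grow by (-1,-2) each step.
step 5: east=-16, north=11 + (-5,-3) → east=-21, north=8
step 6: east=-21, north=8 + (-6,-5) → east=-27, north=3

east=-27, north=3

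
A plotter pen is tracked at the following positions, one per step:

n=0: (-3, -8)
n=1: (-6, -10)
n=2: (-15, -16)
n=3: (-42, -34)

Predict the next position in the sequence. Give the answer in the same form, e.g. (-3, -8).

(-123, -88)

The jumps are (-3, -2), (-9, -6), (-27, -18) — a geometric progression with ratio 3.
step 4: (-42, -34) + (-81, -54) → (-123, -88)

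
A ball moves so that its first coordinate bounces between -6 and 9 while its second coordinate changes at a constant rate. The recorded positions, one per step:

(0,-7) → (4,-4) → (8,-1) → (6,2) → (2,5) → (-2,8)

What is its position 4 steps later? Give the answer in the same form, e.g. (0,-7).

The first coordinate travels 4 per step and bounces off the walls at -6 and 9.
  step 6: -2 → -6
  step 7: -6 → -2
  step 8: -2 → 2
  step 9: 2 → 6
The second coordinate changes by +3 each step: at step 9 it is 20.

(6,20)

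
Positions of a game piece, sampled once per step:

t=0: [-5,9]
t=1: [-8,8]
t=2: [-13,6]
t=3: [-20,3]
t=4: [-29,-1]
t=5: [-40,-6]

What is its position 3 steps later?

First differences are [-3,-1], [-5,-2], [-7,-3], [-9,-4], [-11,-5]; their common second difference is [-2,-1] (constant acceleration).
step 6: [-40,-6] + [-13,-6] → [-53,-12]
step 7: [-53,-12] + [-15,-7] → [-68,-19]
step 8: [-68,-19] + [-17,-8] → [-85,-27]

[-85,-27]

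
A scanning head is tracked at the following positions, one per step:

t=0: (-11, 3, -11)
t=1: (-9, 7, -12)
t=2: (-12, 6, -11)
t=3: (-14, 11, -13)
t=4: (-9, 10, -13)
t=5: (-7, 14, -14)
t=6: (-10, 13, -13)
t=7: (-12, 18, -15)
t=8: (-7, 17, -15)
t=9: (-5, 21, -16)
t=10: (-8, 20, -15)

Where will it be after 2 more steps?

Differencing gives (+2, +4, -1), (-3, -1, +1), (-2, +5, -2), (+5, -1, +0), (+2, +4, -1), (-3, -1, +1), (-2, +5, -2), (+5, -1, +0), (+2, +4, -1), (-3, -1, +1). This is the pattern (+2, +4, -1), (-3, -1, +1), (-2, +5, -2), (+5, -1, +0) repeated.
step 11: apply (-2, +5, -2) → (-10, 25, -17)
step 12: apply (+5, -1, +0) → (-5, 24, -17)

(-5, 24, -17)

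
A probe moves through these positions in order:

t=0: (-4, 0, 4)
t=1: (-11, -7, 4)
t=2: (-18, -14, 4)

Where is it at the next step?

Constant displacement of (-7, -7, +0) per step.
step 3: (-18, -14, 4) + (-7, -7, +0) → (-25, -21, 4)

(-25, -21, 4)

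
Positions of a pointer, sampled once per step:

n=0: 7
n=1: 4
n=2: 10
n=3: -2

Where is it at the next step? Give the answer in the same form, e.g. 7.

Step-to-step displacements: -3, +6, -12; each is -2× the previous.
step 4: -2 + 24 → 22

22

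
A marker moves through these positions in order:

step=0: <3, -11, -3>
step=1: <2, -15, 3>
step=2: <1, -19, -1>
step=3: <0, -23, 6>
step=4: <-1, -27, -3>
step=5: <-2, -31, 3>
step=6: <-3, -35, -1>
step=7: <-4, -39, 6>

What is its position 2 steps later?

First: linear, -1 per step → -6 at step 9.
Second: linear, -4 per step → -47 at step 9.
Third: cycles through -3, 3, -1, 6 every 4 steps. Step 9 lands at position 1 of the cycle → 3.

<-6, -47, 3>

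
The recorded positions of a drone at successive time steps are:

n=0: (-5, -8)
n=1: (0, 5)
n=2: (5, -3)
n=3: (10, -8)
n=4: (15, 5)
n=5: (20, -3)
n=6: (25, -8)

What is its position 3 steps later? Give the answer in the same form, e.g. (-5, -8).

The first coordinate changes by +5 each step, so at step 9 it is -5 + 9·(5) = 40.
The second coordinate repeats the cycle [-8, 5, -3] with period 3; step 9 mod 3 = 0, giving -8.

(40, -8)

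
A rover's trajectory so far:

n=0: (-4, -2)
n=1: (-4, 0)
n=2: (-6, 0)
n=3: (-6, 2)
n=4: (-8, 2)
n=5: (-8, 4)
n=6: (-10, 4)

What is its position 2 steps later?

Differencing gives (+0, +2), (-2, +0), (+0, +2), (-2, +0), (+0, +2), (-2, +0). This is the pattern (+0, +2), (-2, +0) repeated.
step 7: apply (+0, +2) → (-10, 6)
step 8: apply (-2, +0) → (-12, 6)

(-12, 6)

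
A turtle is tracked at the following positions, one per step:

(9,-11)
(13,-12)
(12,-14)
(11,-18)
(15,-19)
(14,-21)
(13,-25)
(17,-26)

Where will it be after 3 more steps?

(19,-33)

Differencing gives (+4,-1), (-1,-2), (-1,-4), (+4,-1), (-1,-2), (-1,-4), (+4,-1). This is the pattern (+4,-1), (-1,-2), (-1,-4) repeated.
step 8: apply (-1,-2) → (16,-28)
step 9: apply (-1,-4) → (15,-32)
step 10: apply (+4,-1) → (19,-33)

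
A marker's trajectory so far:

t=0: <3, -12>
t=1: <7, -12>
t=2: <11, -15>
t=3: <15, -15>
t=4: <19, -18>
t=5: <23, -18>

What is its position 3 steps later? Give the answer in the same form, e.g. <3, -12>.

Differencing gives <+4, +0>, <+4, -3>, <+4, +0>, <+4, -3>, <+4, +0>. This is the pattern <+4, +0>, <+4, -3> repeated.
step 6: apply <+4, -3> → <27, -21>
step 7: apply <+4, +0> → <31, -21>
step 8: apply <+4, -3> → <35, -24>

<35, -24>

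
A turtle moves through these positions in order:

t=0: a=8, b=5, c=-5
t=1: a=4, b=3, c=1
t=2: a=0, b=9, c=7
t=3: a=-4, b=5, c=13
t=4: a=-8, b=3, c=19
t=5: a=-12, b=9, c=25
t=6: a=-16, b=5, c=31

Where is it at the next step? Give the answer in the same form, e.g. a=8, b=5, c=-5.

a=-20, b=3, c=37

The a coordinate changes by -4 each step, so at step 7 it is 8 + 7·(-4) = -20.
The b coordinate repeats the cycle [5, 3, 9] with period 3; step 7 mod 3 = 1, giving 3.
The c coordinate changes by +6 each step, so at step 7 it is -5 + 7·(6) = 37.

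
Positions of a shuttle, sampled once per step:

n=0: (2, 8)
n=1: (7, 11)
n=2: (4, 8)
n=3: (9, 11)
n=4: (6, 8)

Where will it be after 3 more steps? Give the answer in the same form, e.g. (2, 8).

Step-to-step displacements: (+5, +3), (-3, -3), (+5, +3), (-3, -3) — a repeating cycle of length 2.
step 5: apply (+5, +3) → (11, 11)
step 6: apply (-3, -3) → (8, 8)
step 7: apply (+5, +3) → (13, 11)

(13, 11)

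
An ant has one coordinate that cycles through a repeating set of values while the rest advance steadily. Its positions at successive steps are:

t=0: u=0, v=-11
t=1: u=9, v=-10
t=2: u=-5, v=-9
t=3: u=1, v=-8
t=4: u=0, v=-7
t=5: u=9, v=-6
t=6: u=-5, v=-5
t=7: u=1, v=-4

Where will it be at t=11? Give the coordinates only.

u=1, v=0

U: cycles through 0, 9, -5, 1 every 4 steps. Step 11 lands at position 3 of the cycle → 1.
V: linear, +1 per step → 0 at step 11.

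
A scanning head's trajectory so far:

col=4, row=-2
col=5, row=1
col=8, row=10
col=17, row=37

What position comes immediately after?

col=44, row=118

Step-to-step displacements: (+1,+3), (+3,+9), (+9,+27); each is 3× the previous.
step 4: col=17, row=37 + (+27,+81) → col=44, row=118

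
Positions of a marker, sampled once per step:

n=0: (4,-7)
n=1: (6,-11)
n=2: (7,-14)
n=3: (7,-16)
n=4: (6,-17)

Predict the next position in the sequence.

First differences are (+2,-4), (+1,-3), (+0,-2), (-1,-1); their common second difference is (-1,+1) (constant acceleration).
step 5: (6,-17) + (-2,+0) → (4,-17)

(4,-17)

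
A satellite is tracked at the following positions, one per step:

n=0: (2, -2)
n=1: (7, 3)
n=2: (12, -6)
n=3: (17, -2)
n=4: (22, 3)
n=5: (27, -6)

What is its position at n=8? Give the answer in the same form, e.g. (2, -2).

The first coordinate changes by +5 each step, so at step 8 it is 2 + 8·(5) = 42.
The second coordinate repeats the cycle [-2, 3, -6] with period 3; step 8 mod 3 = 2, giving -6.

(42, -6)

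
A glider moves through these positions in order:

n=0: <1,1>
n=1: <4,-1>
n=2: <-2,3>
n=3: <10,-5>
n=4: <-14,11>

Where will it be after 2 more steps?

Consecutive displacements <+3,-2>, <-6,+4>, <+12,-8>, <-24,+16> scale by a factor of -2 each step.
step 5: <-14,11> + <+48,-32> → <34,-21>
step 6: <34,-21> + <-96,+64> → <-62,43>

<-62,43>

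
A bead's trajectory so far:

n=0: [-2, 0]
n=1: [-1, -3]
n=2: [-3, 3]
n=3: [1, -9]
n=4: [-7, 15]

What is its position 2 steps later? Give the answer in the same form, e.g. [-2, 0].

Step-to-step displacements: [+1, -3], [-2, +6], [+4, -12], [-8, +24]; each is -2× the previous.
step 5: [-7, 15] + [+16, -48] → [9, -33]
step 6: [9, -33] + [-32, +96] → [-23, 63]

[-23, 63]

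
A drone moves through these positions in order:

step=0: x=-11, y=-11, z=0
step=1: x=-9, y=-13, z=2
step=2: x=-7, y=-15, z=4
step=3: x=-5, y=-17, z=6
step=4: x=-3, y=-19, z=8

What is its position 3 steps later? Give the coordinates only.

x=3, y=-25, z=14

Each step adds (+2,-2,+2) to the position.
step 5: x=-3, y=-19, z=8 + (+2,-2,+2) → x=-1, y=-21, z=10
step 6: x=-1, y=-21, z=10 + (+2,-2,+2) → x=1, y=-23, z=12
step 7: x=1, y=-23, z=12 + (+2,-2,+2) → x=3, y=-25, z=14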